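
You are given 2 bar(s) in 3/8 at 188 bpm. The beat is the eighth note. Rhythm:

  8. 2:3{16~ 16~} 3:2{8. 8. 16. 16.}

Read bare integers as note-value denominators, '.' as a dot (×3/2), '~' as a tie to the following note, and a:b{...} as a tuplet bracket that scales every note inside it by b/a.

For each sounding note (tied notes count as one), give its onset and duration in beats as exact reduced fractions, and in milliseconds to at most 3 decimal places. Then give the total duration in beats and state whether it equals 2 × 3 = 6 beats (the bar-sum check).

1) 0.0ms=0b +478.723ms=3/2b
2) 478.723ms=3/2b +797.872ms=5/2b
3) 1276.596ms=4b +319.149ms=1b
4) 1595.745ms=5b +159.574ms=1/2b
5) 1755.319ms=11/2b +159.574ms=1/2b
Σ=6b of 6 (188bpm 3/8) — PASS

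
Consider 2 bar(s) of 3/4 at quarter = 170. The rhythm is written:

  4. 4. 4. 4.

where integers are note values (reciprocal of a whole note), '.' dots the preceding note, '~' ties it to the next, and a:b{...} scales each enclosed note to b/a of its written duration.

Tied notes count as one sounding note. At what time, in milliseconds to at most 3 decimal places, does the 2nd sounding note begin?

1. 0.0ms @ 0 + 529.412ms (3/2)
2. 529.412ms @ 3/2 + 529.412ms (3/2)
3. 1058.824ms @ 3 + 529.412ms (3/2)
4. 1588.235ms @ 9/2 + 529.412ms (3/2)

note 2 onset = 3/2b = 529.412ms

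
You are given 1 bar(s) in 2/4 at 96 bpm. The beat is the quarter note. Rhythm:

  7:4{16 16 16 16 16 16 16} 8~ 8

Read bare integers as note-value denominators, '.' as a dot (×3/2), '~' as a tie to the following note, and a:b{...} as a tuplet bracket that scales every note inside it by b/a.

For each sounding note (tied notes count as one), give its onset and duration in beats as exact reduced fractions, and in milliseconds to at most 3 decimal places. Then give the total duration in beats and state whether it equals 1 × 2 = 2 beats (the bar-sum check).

1) 0.0ms=0b +89.286ms=1/7b
2) 89.286ms=1/7b +89.286ms=1/7b
3) 178.571ms=2/7b +89.286ms=1/7b
4) 267.857ms=3/7b +89.286ms=1/7b
5) 357.143ms=4/7b +89.286ms=1/7b
6) 446.429ms=5/7b +89.286ms=1/7b
7) 535.714ms=6/7b +89.286ms=1/7b
8) 625.0ms=1b +625.0ms=1b
Σ=2b of 2 (96bpm 2/4) — PASS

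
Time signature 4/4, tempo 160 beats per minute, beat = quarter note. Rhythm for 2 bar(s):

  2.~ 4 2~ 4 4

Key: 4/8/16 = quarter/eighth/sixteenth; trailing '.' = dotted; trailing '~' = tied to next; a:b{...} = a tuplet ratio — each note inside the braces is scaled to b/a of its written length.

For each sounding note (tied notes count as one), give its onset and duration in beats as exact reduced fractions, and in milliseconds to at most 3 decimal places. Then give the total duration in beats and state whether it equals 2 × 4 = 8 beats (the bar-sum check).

1) 0.0ms=0b +1500.0ms=4b
2) 1500.0ms=4b +1125.0ms=3b
3) 2625.0ms=7b +375.0ms=1b
Σ=8b of 8 (160bpm 4/4) — PASS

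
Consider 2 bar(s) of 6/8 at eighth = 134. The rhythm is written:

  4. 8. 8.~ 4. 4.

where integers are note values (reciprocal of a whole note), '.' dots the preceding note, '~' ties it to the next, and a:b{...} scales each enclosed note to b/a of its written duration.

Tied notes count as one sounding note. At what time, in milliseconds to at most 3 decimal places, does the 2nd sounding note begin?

1. 0.0ms @ 0 + 1343.284ms (3)
2. 1343.284ms @ 3 + 671.642ms (3/2)
3. 2014.925ms @ 9/2 + 2014.925ms (9/2)
4. 4029.851ms @ 9 + 1343.284ms (3)

note 2 onset = 3b = 1343.284ms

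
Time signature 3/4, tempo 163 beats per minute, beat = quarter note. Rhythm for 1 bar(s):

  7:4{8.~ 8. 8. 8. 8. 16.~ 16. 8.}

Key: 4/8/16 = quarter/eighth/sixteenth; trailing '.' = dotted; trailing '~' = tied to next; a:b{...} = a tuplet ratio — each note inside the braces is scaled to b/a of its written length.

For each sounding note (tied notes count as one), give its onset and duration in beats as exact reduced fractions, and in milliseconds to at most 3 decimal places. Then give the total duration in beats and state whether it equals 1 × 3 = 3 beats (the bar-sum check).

1) 0.0ms=0b +315.513ms=6/7b
2) 315.513ms=6/7b +157.756ms=3/7b
3) 473.269ms=9/7b +157.756ms=3/7b
4) 631.025ms=12/7b +157.756ms=3/7b
5) 788.782ms=15/7b +157.756ms=3/7b
6) 946.538ms=18/7b +157.756ms=3/7b
Σ=3b of 3 (163bpm 3/4) — PASS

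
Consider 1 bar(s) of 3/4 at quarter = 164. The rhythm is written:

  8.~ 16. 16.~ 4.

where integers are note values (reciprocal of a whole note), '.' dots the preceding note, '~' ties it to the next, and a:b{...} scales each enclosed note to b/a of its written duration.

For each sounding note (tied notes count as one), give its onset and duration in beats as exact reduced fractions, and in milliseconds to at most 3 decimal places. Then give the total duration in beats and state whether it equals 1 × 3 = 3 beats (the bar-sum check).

1) 0.0ms=0b +411.585ms=9/8b
2) 411.585ms=9/8b +685.976ms=15/8b
Σ=3b of 3 (164bpm 3/4) — PASS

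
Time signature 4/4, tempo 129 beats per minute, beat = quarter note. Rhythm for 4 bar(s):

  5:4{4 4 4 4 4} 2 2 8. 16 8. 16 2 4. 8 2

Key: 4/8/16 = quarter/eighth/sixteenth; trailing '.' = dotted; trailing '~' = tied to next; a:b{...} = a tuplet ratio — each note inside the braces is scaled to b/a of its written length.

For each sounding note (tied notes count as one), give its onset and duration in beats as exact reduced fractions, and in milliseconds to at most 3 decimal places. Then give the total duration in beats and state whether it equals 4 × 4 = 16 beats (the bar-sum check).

1) 0.0ms=0b +372.093ms=4/5b
2) 372.093ms=4/5b +372.093ms=4/5b
3) 744.186ms=8/5b +372.093ms=4/5b
4) 1116.279ms=12/5b +372.093ms=4/5b
5) 1488.372ms=16/5b +372.093ms=4/5b
6) 1860.465ms=4b +930.233ms=2b
7) 2790.698ms=6b +930.233ms=2b
8) 3720.93ms=8b +348.837ms=3/4b
9) 4069.767ms=35/4b +116.279ms=1/4b
10) 4186.047ms=9b +348.837ms=3/4b
11) 4534.884ms=39/4b +116.279ms=1/4b
12) 4651.163ms=10b +930.233ms=2b
13) 5581.395ms=12b +697.674ms=3/2b
14) 6279.07ms=27/2b +232.558ms=1/2b
15) 6511.628ms=14b +930.233ms=2b
Σ=16b of 16 (129bpm 4/4) — PASS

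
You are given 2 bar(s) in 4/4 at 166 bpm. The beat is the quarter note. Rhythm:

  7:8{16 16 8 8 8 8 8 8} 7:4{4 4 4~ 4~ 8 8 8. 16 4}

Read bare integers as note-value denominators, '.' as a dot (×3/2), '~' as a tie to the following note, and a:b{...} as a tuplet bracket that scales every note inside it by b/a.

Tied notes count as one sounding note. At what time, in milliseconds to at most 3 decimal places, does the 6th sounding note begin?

note 6 onset = 16/7b = 826.162ms

1. 0.0ms @ 0 + 103.27ms (2/7)
2. 103.27ms @ 2/7 + 103.27ms (2/7)
3. 206.54ms @ 4/7 + 206.54ms (4/7)
4. 413.081ms @ 8/7 + 206.54ms (4/7)
5. 619.621ms @ 12/7 + 206.54ms (4/7)
6. 826.162ms @ 16/7 + 206.54ms (4/7)
7. 1032.702ms @ 20/7 + 206.54ms (4/7)
8. 1239.243ms @ 24/7 + 206.54ms (4/7)
9. 1445.783ms @ 4 + 206.54ms (4/7)
10. 1652.324ms @ 32/7 + 206.54ms (4/7)
11. 1858.864ms @ 36/7 + 516.351ms (10/7)
12. 2375.215ms @ 46/7 + 103.27ms (2/7)
13. 2478.485ms @ 48/7 + 154.905ms (3/7)
14. 2633.391ms @ 51/7 + 51.635ms (1/7)
15. 2685.026ms @ 52/7 + 206.54ms (4/7)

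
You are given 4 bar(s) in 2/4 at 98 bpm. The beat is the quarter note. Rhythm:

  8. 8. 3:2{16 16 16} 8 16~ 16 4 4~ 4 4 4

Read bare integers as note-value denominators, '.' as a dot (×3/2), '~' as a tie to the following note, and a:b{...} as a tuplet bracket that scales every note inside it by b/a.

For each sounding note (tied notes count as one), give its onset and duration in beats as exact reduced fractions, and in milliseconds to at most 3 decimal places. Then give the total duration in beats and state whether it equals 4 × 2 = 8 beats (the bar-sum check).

1) 0.0ms=0b +459.184ms=3/4b
2) 459.184ms=3/4b +459.184ms=3/4b
3) 918.367ms=3/2b +102.041ms=1/6b
4) 1020.408ms=5/3b +102.041ms=1/6b
5) 1122.449ms=11/6b +102.041ms=1/6b
6) 1224.49ms=2b +306.122ms=1/2b
7) 1530.612ms=5/2b +306.122ms=1/2b
8) 1836.735ms=3b +612.245ms=1b
9) 2448.98ms=4b +1224.49ms=2b
10) 3673.469ms=6b +612.245ms=1b
11) 4285.714ms=7b +612.245ms=1b
Σ=8b of 8 (98bpm 2/4) — PASS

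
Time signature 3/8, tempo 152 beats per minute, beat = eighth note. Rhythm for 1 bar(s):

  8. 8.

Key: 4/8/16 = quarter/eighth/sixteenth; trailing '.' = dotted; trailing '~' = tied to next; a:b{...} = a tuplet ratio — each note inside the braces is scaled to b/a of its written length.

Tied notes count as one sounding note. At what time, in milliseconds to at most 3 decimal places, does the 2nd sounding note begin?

1. 0.0ms @ 0 + 592.105ms (3/2)
2. 592.105ms @ 3/2 + 592.105ms (3/2)

note 2 onset = 3/2b = 592.105ms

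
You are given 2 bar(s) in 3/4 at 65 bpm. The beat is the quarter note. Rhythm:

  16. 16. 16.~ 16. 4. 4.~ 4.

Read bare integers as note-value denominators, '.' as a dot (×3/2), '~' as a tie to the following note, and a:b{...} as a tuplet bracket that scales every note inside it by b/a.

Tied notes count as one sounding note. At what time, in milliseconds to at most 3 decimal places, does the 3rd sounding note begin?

note 3 onset = 3/4b = 692.308ms

1. 0.0ms @ 0 + 346.154ms (3/8)
2. 346.154ms @ 3/8 + 346.154ms (3/8)
3. 692.308ms @ 3/4 + 692.308ms (3/4)
4. 1384.615ms @ 3/2 + 1384.615ms (3/2)
5. 2769.231ms @ 3 + 2769.231ms (3)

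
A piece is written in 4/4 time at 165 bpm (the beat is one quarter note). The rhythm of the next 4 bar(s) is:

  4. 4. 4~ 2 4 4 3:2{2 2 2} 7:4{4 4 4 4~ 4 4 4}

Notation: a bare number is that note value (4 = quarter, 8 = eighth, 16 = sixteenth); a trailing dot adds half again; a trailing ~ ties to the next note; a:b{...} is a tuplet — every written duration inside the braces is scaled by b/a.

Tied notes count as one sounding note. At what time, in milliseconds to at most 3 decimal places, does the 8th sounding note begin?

1. 0.0ms @ 0 + 545.455ms (3/2)
2. 545.455ms @ 3/2 + 545.455ms (3/2)
3. 1090.909ms @ 3 + 1090.909ms (3)
4. 2181.818ms @ 6 + 363.636ms (1)
5. 2545.455ms @ 7 + 363.636ms (1)
6. 2909.091ms @ 8 + 484.848ms (4/3)
7. 3393.939ms @ 28/3 + 484.848ms (4/3)
8. 3878.788ms @ 32/3 + 484.848ms (4/3)
9. 4363.636ms @ 12 + 207.792ms (4/7)
10. 4571.429ms @ 88/7 + 207.792ms (4/7)
11. 4779.221ms @ 92/7 + 207.792ms (4/7)
12. 4987.013ms @ 96/7 + 415.584ms (8/7)
13. 5402.597ms @ 104/7 + 207.792ms (4/7)
14. 5610.39ms @ 108/7 + 207.792ms (4/7)

note 8 onset = 32/3b = 3878.788ms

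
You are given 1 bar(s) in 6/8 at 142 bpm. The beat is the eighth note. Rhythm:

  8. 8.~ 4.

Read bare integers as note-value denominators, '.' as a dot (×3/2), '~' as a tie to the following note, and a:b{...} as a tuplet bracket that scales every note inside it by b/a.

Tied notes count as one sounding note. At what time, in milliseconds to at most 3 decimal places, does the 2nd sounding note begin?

1. 0.0ms @ 0 + 633.803ms (3/2)
2. 633.803ms @ 3/2 + 1901.408ms (9/2)

note 2 onset = 3/2b = 633.803ms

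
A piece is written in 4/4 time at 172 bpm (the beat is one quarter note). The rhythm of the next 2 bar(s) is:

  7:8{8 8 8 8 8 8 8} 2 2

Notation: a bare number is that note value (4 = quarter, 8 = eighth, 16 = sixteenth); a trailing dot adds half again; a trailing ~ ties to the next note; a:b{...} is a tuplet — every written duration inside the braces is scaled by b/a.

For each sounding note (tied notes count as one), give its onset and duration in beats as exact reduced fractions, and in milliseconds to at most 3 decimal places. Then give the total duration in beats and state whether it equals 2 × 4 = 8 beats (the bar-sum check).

1) 0.0ms=0b +199.336ms=4/7b
2) 199.336ms=4/7b +199.336ms=4/7b
3) 398.671ms=8/7b +199.336ms=4/7b
4) 598.007ms=12/7b +199.336ms=4/7b
5) 797.342ms=16/7b +199.336ms=4/7b
6) 996.678ms=20/7b +199.336ms=4/7b
7) 1196.013ms=24/7b +199.336ms=4/7b
8) 1395.349ms=4b +697.674ms=2b
9) 2093.023ms=6b +697.674ms=2b
Σ=8b of 8 (172bpm 4/4) — PASS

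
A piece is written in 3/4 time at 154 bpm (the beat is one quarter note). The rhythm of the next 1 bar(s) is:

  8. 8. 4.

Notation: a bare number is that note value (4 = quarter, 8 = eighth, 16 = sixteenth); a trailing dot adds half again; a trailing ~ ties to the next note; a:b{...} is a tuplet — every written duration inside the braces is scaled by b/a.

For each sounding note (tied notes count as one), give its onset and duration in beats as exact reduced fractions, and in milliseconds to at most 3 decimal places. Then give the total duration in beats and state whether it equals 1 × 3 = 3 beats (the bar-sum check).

1) 0.0ms=0b +292.208ms=3/4b
2) 292.208ms=3/4b +292.208ms=3/4b
3) 584.416ms=3/2b +584.416ms=3/2b
Σ=3b of 3 (154bpm 3/4) — PASS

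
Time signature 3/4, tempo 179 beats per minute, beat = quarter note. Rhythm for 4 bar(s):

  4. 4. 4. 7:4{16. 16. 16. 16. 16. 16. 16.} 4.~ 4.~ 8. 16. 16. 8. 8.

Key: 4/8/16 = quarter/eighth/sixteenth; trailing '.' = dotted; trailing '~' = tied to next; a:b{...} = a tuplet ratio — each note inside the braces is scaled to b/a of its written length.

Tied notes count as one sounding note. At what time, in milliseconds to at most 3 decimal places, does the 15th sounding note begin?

1. 0.0ms @ 0 + 502.793ms (3/2)
2. 502.793ms @ 3/2 + 502.793ms (3/2)
3. 1005.587ms @ 3 + 502.793ms (3/2)
4. 1508.38ms @ 9/2 + 71.828ms (3/14)
5. 1580.208ms @ 33/7 + 71.828ms (3/14)
6. 1652.035ms @ 69/14 + 71.828ms (3/14)
7. 1723.863ms @ 36/7 + 71.828ms (3/14)
8. 1795.69ms @ 75/14 + 71.828ms (3/14)
9. 1867.518ms @ 39/7 + 71.828ms (3/14)
10. 1939.346ms @ 81/14 + 71.828ms (3/14)
11. 2011.173ms @ 6 + 1256.983ms (15/4)
12. 3268.156ms @ 39/4 + 125.698ms (3/8)
13. 3393.855ms @ 81/8 + 125.698ms (3/8)
14. 3519.553ms @ 21/2 + 251.397ms (3/4)
15. 3770.95ms @ 45/4 + 251.397ms (3/4)

note 15 onset = 45/4b = 3770.95ms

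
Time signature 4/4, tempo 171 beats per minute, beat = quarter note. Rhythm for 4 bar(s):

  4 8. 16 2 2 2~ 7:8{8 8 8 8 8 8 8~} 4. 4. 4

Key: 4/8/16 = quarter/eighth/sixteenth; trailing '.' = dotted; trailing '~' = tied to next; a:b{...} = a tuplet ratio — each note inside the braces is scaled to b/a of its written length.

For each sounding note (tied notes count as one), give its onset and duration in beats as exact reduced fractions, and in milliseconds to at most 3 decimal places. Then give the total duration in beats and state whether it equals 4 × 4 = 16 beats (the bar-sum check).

1) 0.0ms=0b +350.877ms=1b
2) 350.877ms=1b +263.158ms=3/4b
3) 614.035ms=7/4b +87.719ms=1/4b
4) 701.754ms=2b +701.754ms=2b
5) 1403.509ms=4b +701.754ms=2b
6) 2105.263ms=6b +902.256ms=18/7b
7) 3007.519ms=60/7b +200.501ms=4/7b
8) 3208.02ms=64/7b +200.501ms=4/7b
9) 3408.521ms=68/7b +200.501ms=4/7b
10) 3609.023ms=72/7b +200.501ms=4/7b
11) 3809.524ms=76/7b +200.501ms=4/7b
12) 4010.025ms=80/7b +726.817ms=29/14b
13) 4736.842ms=27/2b +526.316ms=3/2b
14) 5263.158ms=15b +350.877ms=1b
Σ=16b of 16 (171bpm 4/4) — PASS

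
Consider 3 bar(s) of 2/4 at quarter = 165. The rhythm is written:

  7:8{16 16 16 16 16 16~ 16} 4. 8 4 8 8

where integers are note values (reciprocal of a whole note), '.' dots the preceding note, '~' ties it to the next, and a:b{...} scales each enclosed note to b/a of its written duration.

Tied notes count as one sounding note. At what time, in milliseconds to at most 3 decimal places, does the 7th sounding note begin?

note 7 onset = 2b = 727.273ms

1. 0.0ms @ 0 + 103.896ms (2/7)
2. 103.896ms @ 2/7 + 103.896ms (2/7)
3. 207.792ms @ 4/7 + 103.896ms (2/7)
4. 311.688ms @ 6/7 + 103.896ms (2/7)
5. 415.584ms @ 8/7 + 103.896ms (2/7)
6. 519.481ms @ 10/7 + 207.792ms (4/7)
7. 727.273ms @ 2 + 545.455ms (3/2)
8. 1272.727ms @ 7/2 + 181.818ms (1/2)
9. 1454.545ms @ 4 + 363.636ms (1)
10. 1818.182ms @ 5 + 181.818ms (1/2)
11. 2000.0ms @ 11/2 + 181.818ms (1/2)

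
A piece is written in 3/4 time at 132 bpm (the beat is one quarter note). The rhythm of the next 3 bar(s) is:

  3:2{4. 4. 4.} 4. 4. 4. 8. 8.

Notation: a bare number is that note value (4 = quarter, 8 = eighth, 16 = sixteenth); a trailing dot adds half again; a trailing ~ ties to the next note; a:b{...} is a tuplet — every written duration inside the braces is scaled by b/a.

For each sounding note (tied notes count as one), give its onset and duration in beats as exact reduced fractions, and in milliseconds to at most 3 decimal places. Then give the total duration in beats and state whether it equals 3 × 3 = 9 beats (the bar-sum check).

1) 0.0ms=0b +454.545ms=1b
2) 454.545ms=1b +454.545ms=1b
3) 909.091ms=2b +454.545ms=1b
4) 1363.636ms=3b +681.818ms=3/2b
5) 2045.455ms=9/2b +681.818ms=3/2b
6) 2727.273ms=6b +681.818ms=3/2b
7) 3409.091ms=15/2b +340.909ms=3/4b
8) 3750.0ms=33/4b +340.909ms=3/4b
Σ=9b of 9 (132bpm 3/4) — PASS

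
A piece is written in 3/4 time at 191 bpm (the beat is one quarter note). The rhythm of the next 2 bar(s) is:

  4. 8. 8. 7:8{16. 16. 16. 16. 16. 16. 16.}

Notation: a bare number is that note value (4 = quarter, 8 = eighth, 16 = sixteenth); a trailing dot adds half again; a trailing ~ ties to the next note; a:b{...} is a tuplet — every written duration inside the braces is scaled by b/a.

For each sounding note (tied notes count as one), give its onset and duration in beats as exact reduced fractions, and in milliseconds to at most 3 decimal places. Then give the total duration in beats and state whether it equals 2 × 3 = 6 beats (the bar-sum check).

1) 0.0ms=0b +471.204ms=3/2b
2) 471.204ms=3/2b +235.602ms=3/4b
3) 706.806ms=9/4b +235.602ms=3/4b
4) 942.408ms=3b +134.63ms=3/7b
5) 1077.038ms=24/7b +134.63ms=3/7b
6) 1211.668ms=27/7b +134.63ms=3/7b
7) 1346.298ms=30/7b +134.63ms=3/7b
8) 1480.927ms=33/7b +134.63ms=3/7b
9) 1615.557ms=36/7b +134.63ms=3/7b
10) 1750.187ms=39/7b +134.63ms=3/7b
Σ=6b of 6 (191bpm 3/4) — PASS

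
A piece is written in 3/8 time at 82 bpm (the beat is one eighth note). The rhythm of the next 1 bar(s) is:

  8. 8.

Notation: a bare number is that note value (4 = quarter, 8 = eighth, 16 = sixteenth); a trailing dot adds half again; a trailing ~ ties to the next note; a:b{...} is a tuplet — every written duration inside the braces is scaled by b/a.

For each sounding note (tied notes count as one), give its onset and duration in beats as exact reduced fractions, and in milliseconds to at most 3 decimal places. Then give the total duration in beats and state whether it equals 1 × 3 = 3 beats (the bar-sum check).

1) 0.0ms=0b +1097.561ms=3/2b
2) 1097.561ms=3/2b +1097.561ms=3/2b
Σ=3b of 3 (82bpm 3/8) — PASS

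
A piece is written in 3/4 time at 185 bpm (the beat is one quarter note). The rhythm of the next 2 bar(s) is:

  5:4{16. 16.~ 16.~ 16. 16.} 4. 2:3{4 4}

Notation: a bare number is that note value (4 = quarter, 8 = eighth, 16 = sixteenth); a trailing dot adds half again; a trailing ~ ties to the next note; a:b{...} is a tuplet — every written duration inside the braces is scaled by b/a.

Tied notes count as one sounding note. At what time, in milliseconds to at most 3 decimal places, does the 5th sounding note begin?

note 5 onset = 3b = 972.973ms

1. 0.0ms @ 0 + 97.297ms (3/10)
2. 97.297ms @ 3/10 + 291.892ms (9/10)
3. 389.189ms @ 6/5 + 97.297ms (3/10)
4. 486.486ms @ 3/2 + 486.486ms (3/2)
5. 972.973ms @ 3 + 486.486ms (3/2)
6. 1459.459ms @ 9/2 + 486.486ms (3/2)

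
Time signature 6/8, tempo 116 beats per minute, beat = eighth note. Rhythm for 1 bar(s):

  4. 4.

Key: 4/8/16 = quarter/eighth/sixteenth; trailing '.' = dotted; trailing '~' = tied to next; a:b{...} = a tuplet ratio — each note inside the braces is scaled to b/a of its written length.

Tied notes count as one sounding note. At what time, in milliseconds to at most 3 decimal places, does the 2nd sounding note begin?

1. 0.0ms @ 0 + 1551.724ms (3)
2. 1551.724ms @ 3 + 1551.724ms (3)

note 2 onset = 3b = 1551.724ms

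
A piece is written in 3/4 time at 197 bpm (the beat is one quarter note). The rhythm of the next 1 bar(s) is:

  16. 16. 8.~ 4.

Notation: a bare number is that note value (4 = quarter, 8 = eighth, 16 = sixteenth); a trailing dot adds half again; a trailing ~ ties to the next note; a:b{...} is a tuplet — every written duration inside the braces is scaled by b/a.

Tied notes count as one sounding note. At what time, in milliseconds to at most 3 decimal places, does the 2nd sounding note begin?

1. 0.0ms @ 0 + 114.213ms (3/8)
2. 114.213ms @ 3/8 + 114.213ms (3/8)
3. 228.426ms @ 3/4 + 685.279ms (9/4)

note 2 onset = 3/8b = 114.213ms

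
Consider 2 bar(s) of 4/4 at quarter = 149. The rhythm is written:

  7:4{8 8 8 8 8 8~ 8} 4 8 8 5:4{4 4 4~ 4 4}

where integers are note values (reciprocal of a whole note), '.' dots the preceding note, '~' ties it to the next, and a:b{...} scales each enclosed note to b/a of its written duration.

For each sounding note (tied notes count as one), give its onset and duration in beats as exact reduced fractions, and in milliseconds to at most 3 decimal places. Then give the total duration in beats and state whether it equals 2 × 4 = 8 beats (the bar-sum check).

1) 0.0ms=0b +115.053ms=2/7b
2) 115.053ms=2/7b +115.053ms=2/7b
3) 230.105ms=4/7b +115.053ms=2/7b
4) 345.158ms=6/7b +115.053ms=2/7b
5) 460.211ms=8/7b +115.053ms=2/7b
6) 575.264ms=10/7b +230.105ms=4/7b
7) 805.369ms=2b +402.685ms=1b
8) 1208.054ms=3b +201.342ms=1/2b
9) 1409.396ms=7/2b +201.342ms=1/2b
10) 1610.738ms=4b +322.148ms=4/5b
11) 1932.886ms=24/5b +322.148ms=4/5b
12) 2255.034ms=28/5b +644.295ms=8/5b
13) 2899.329ms=36/5b +322.148ms=4/5b
Σ=8b of 8 (149bpm 4/4) — PASS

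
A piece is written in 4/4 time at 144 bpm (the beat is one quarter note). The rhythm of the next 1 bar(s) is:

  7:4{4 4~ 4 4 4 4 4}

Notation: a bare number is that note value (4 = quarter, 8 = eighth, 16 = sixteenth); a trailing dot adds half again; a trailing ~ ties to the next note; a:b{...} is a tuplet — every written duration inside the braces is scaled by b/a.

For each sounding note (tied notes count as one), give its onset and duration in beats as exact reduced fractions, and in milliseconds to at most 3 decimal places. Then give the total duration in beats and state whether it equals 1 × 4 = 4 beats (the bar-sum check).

1) 0.0ms=0b +238.095ms=4/7b
2) 238.095ms=4/7b +476.19ms=8/7b
3) 714.286ms=12/7b +238.095ms=4/7b
4) 952.381ms=16/7b +238.095ms=4/7b
5) 1190.476ms=20/7b +238.095ms=4/7b
6) 1428.571ms=24/7b +238.095ms=4/7b
Σ=4b of 4 (144bpm 4/4) — PASS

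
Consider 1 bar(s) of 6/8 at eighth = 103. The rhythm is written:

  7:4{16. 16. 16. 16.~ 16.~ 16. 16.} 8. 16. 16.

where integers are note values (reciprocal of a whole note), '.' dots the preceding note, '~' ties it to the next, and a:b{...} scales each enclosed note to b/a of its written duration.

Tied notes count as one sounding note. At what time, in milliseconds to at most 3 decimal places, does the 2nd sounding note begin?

1. 0.0ms @ 0 + 249.653ms (3/7)
2. 249.653ms @ 3/7 + 249.653ms (3/7)
3. 499.307ms @ 6/7 + 249.653ms (3/7)
4. 748.96ms @ 9/7 + 748.96ms (9/7)
5. 1497.92ms @ 18/7 + 249.653ms (3/7)
6. 1747.573ms @ 3 + 873.786ms (3/2)
7. 2621.359ms @ 9/2 + 436.893ms (3/4)
8. 3058.252ms @ 21/4 + 436.893ms (3/4)

note 2 onset = 3/7b = 249.653ms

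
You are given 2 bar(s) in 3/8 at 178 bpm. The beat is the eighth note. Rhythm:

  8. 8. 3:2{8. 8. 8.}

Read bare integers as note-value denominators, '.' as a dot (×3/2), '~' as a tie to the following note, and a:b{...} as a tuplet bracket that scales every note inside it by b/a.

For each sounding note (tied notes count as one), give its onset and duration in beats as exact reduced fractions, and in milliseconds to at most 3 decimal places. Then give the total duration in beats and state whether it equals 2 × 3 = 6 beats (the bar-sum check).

1) 0.0ms=0b +505.618ms=3/2b
2) 505.618ms=3/2b +505.618ms=3/2b
3) 1011.236ms=3b +337.079ms=1b
4) 1348.315ms=4b +337.079ms=1b
5) 1685.393ms=5b +337.079ms=1b
Σ=6b of 6 (178bpm 3/8) — PASS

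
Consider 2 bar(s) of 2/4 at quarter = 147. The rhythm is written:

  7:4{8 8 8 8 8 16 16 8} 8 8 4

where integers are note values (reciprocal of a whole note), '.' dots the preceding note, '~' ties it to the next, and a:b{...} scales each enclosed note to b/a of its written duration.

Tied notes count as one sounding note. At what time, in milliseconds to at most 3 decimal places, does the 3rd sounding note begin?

note 3 onset = 4/7b = 233.236ms

1. 0.0ms @ 0 + 116.618ms (2/7)
2. 116.618ms @ 2/7 + 116.618ms (2/7)
3. 233.236ms @ 4/7 + 116.618ms (2/7)
4. 349.854ms @ 6/7 + 116.618ms (2/7)
5. 466.472ms @ 8/7 + 116.618ms (2/7)
6. 583.09ms @ 10/7 + 58.309ms (1/7)
7. 641.399ms @ 11/7 + 58.309ms (1/7)
8. 699.708ms @ 12/7 + 116.618ms (2/7)
9. 816.327ms @ 2 + 204.082ms (1/2)
10. 1020.408ms @ 5/2 + 204.082ms (1/2)
11. 1224.49ms @ 3 + 408.163ms (1)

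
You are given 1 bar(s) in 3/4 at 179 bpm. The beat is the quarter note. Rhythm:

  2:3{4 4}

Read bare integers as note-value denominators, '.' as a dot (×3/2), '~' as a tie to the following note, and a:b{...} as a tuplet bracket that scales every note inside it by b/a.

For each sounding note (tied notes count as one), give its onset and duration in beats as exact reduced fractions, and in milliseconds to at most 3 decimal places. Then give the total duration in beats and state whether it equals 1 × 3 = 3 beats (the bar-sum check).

1) 0.0ms=0b +502.793ms=3/2b
2) 502.793ms=3/2b +502.793ms=3/2b
Σ=3b of 3 (179bpm 3/4) — PASS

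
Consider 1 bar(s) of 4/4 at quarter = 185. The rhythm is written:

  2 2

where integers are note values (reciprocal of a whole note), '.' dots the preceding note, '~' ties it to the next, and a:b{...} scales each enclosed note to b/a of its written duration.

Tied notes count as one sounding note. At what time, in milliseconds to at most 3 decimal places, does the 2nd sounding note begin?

1. 0.0ms @ 0 + 648.649ms (2)
2. 648.649ms @ 2 + 648.649ms (2)

note 2 onset = 2b = 648.649ms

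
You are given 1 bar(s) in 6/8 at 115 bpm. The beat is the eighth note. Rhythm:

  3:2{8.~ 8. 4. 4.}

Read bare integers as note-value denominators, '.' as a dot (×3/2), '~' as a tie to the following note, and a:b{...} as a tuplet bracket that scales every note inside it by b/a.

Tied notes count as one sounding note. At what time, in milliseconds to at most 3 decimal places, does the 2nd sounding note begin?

note 2 onset = 2b = 1043.478ms

1. 0.0ms @ 0 + 1043.478ms (2)
2. 1043.478ms @ 2 + 1043.478ms (2)
3. 2086.957ms @ 4 + 1043.478ms (2)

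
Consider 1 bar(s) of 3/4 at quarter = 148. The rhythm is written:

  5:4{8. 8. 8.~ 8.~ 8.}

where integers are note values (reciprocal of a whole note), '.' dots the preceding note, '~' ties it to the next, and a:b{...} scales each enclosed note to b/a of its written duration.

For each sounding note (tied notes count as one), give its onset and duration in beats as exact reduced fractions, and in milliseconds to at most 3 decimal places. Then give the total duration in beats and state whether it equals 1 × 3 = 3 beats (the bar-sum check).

1) 0.0ms=0b +243.243ms=3/5b
2) 243.243ms=3/5b +243.243ms=3/5b
3) 486.486ms=6/5b +729.73ms=9/5b
Σ=3b of 3 (148bpm 3/4) — PASS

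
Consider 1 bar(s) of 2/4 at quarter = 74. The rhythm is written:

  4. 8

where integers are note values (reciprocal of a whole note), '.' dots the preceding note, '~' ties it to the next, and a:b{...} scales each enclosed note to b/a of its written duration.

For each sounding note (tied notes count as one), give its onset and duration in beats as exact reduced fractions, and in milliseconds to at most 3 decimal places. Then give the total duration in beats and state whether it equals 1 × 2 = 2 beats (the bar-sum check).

1) 0.0ms=0b +1216.216ms=3/2b
2) 1216.216ms=3/2b +405.405ms=1/2b
Σ=2b of 2 (74bpm 2/4) — PASS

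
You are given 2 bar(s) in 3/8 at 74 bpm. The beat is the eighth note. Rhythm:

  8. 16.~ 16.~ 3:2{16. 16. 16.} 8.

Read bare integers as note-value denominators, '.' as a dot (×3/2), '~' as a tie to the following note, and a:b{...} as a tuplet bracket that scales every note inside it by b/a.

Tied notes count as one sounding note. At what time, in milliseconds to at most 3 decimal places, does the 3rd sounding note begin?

note 3 onset = 7/2b = 2837.838ms

1. 0.0ms @ 0 + 1216.216ms (3/2)
2. 1216.216ms @ 3/2 + 1621.622ms (2)
3. 2837.838ms @ 7/2 + 405.405ms (1/2)
4. 3243.243ms @ 4 + 405.405ms (1/2)
5. 3648.649ms @ 9/2 + 1216.216ms (3/2)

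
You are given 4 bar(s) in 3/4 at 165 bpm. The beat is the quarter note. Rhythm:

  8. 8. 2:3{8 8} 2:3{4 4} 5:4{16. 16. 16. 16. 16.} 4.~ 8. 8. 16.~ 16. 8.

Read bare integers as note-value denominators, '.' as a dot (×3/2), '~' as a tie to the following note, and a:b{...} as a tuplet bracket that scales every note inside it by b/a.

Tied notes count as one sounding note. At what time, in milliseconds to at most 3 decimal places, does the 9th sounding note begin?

1. 0.0ms @ 0 + 272.727ms (3/4)
2. 272.727ms @ 3/4 + 272.727ms (3/4)
3. 545.455ms @ 3/2 + 272.727ms (3/4)
4. 818.182ms @ 9/4 + 272.727ms (3/4)
5. 1090.909ms @ 3 + 545.455ms (3/2)
6. 1636.364ms @ 9/2 + 545.455ms (3/2)
7. 2181.818ms @ 6 + 109.091ms (3/10)
8. 2290.909ms @ 63/10 + 109.091ms (3/10)
9. 2400.0ms @ 33/5 + 109.091ms (3/10)
10. 2509.091ms @ 69/10 + 109.091ms (3/10)
11. 2618.182ms @ 36/5 + 109.091ms (3/10)
12. 2727.273ms @ 15/2 + 818.182ms (9/4)
13. 3545.455ms @ 39/4 + 272.727ms (3/4)
14. 3818.182ms @ 21/2 + 272.727ms (3/4)
15. 4090.909ms @ 45/4 + 272.727ms (3/4)

note 9 onset = 33/5b = 2400.0ms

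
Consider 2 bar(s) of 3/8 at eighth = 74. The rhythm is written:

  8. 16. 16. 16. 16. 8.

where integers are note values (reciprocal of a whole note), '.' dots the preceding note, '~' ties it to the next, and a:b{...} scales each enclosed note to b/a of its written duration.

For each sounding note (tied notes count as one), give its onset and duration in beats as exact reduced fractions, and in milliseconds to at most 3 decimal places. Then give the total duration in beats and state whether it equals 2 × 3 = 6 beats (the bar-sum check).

1) 0.0ms=0b +1216.216ms=3/2b
2) 1216.216ms=3/2b +608.108ms=3/4b
3) 1824.324ms=9/4b +608.108ms=3/4b
4) 2432.432ms=3b +608.108ms=3/4b
5) 3040.541ms=15/4b +608.108ms=3/4b
6) 3648.649ms=9/2b +1216.216ms=3/2b
Σ=6b of 6 (74bpm 3/8) — PASS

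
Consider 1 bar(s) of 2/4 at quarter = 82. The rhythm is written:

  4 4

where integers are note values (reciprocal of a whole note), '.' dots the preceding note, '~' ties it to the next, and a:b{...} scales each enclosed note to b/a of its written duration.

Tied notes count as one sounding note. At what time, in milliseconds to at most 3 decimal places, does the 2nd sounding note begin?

note 2 onset = 1b = 731.707ms

1. 0.0ms @ 0 + 731.707ms (1)
2. 731.707ms @ 1 + 731.707ms (1)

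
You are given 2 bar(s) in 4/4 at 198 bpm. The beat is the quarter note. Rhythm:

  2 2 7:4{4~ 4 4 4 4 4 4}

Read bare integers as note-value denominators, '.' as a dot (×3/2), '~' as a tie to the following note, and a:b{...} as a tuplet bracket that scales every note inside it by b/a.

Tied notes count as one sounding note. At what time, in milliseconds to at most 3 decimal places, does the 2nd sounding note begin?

note 2 onset = 2b = 606.061ms

1. 0.0ms @ 0 + 606.061ms (2)
2. 606.061ms @ 2 + 606.061ms (2)
3. 1212.121ms @ 4 + 346.32ms (8/7)
4. 1558.442ms @ 36/7 + 173.16ms (4/7)
5. 1731.602ms @ 40/7 + 173.16ms (4/7)
6. 1904.762ms @ 44/7 + 173.16ms (4/7)
7. 2077.922ms @ 48/7 + 173.16ms (4/7)
8. 2251.082ms @ 52/7 + 173.16ms (4/7)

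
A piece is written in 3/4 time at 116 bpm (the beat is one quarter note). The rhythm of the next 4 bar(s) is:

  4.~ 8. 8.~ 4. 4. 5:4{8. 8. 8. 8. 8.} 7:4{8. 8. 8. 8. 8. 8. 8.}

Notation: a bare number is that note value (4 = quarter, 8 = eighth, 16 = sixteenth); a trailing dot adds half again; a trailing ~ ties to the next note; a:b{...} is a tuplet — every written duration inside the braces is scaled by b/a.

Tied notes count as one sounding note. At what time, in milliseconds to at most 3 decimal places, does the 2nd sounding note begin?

note 2 onset = 9/4b = 1163.793ms

1. 0.0ms @ 0 + 1163.793ms (9/4)
2. 1163.793ms @ 9/4 + 1163.793ms (9/4)
3. 2327.586ms @ 9/2 + 775.862ms (3/2)
4. 3103.448ms @ 6 + 310.345ms (3/5)
5. 3413.793ms @ 33/5 + 310.345ms (3/5)
6. 3724.138ms @ 36/5 + 310.345ms (3/5)
7. 4034.483ms @ 39/5 + 310.345ms (3/5)
8. 4344.828ms @ 42/5 + 310.345ms (3/5)
9. 4655.172ms @ 9 + 221.675ms (3/7)
10. 4876.847ms @ 66/7 + 221.675ms (3/7)
11. 5098.522ms @ 69/7 + 221.675ms (3/7)
12. 5320.197ms @ 72/7 + 221.675ms (3/7)
13. 5541.872ms @ 75/7 + 221.675ms (3/7)
14. 5763.547ms @ 78/7 + 221.675ms (3/7)
15. 5985.222ms @ 81/7 + 221.675ms (3/7)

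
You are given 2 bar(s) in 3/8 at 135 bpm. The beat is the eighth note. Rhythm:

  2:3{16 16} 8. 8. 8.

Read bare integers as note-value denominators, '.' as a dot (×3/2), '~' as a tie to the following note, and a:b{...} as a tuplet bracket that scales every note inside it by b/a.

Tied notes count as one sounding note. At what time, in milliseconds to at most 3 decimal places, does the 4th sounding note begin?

1. 0.0ms @ 0 + 333.333ms (3/4)
2. 333.333ms @ 3/4 + 333.333ms (3/4)
3. 666.667ms @ 3/2 + 666.667ms (3/2)
4. 1333.333ms @ 3 + 666.667ms (3/2)
5. 2000.0ms @ 9/2 + 666.667ms (3/2)

note 4 onset = 3b = 1333.333ms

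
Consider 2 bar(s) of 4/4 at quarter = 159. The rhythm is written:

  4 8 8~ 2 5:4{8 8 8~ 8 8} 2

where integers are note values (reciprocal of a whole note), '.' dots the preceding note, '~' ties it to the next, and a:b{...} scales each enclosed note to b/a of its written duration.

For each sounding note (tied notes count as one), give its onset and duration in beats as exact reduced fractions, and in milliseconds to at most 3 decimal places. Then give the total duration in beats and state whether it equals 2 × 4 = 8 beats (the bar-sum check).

1) 0.0ms=0b +377.358ms=1b
2) 377.358ms=1b +188.679ms=1/2b
3) 566.038ms=3/2b +943.396ms=5/2b
4) 1509.434ms=4b +150.943ms=2/5b
5) 1660.377ms=22/5b +150.943ms=2/5b
6) 1811.321ms=24/5b +301.887ms=4/5b
7) 2113.208ms=28/5b +150.943ms=2/5b
8) 2264.151ms=6b +754.717ms=2b
Σ=8b of 8 (159bpm 4/4) — PASS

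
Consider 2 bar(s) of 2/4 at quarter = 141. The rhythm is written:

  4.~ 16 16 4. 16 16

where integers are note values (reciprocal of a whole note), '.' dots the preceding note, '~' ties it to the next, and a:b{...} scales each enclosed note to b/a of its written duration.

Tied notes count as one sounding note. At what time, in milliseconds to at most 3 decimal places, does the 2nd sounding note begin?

1. 0.0ms @ 0 + 744.681ms (7/4)
2. 744.681ms @ 7/4 + 106.383ms (1/4)
3. 851.064ms @ 2 + 638.298ms (3/2)
4. 1489.362ms @ 7/2 + 106.383ms (1/4)
5. 1595.745ms @ 15/4 + 106.383ms (1/4)

note 2 onset = 7/4b = 744.681ms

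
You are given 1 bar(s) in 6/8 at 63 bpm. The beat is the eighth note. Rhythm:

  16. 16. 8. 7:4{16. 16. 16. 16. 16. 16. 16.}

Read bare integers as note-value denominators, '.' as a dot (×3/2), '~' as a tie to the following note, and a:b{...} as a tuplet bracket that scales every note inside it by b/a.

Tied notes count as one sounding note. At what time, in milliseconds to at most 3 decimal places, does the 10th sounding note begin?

note 10 onset = 39/7b = 5306.122ms

1. 0.0ms @ 0 + 714.286ms (3/4)
2. 714.286ms @ 3/4 + 714.286ms (3/4)
3. 1428.571ms @ 3/2 + 1428.571ms (3/2)
4. 2857.143ms @ 3 + 408.163ms (3/7)
5. 3265.306ms @ 24/7 + 408.163ms (3/7)
6. 3673.469ms @ 27/7 + 408.163ms (3/7)
7. 4081.633ms @ 30/7 + 408.163ms (3/7)
8. 4489.796ms @ 33/7 + 408.163ms (3/7)
9. 4897.959ms @ 36/7 + 408.163ms (3/7)
10. 5306.122ms @ 39/7 + 408.163ms (3/7)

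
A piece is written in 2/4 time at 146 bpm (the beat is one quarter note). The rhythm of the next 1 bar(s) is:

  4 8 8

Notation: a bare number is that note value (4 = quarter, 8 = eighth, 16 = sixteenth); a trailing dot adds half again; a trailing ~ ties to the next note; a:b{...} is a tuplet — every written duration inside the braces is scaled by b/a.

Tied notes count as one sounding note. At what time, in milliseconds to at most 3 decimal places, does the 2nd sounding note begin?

note 2 onset = 1b = 410.959ms

1. 0.0ms @ 0 + 410.959ms (1)
2. 410.959ms @ 1 + 205.479ms (1/2)
3. 616.438ms @ 3/2 + 205.479ms (1/2)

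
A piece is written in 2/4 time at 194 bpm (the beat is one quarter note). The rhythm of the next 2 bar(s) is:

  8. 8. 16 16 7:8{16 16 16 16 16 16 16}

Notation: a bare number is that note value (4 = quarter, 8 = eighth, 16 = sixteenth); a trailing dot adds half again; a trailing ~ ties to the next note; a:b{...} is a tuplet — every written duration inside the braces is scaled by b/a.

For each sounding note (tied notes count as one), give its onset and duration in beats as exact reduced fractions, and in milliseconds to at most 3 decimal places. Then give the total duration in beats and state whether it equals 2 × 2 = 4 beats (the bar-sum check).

1) 0.0ms=0b +231.959ms=3/4b
2) 231.959ms=3/4b +231.959ms=3/4b
3) 463.918ms=3/2b +77.32ms=1/4b
4) 541.237ms=7/4b +77.32ms=1/4b
5) 618.557ms=2b +88.365ms=2/7b
6) 706.922ms=16/7b +88.365ms=2/7b
7) 795.287ms=18/7b +88.365ms=2/7b
8) 883.652ms=20/7b +88.365ms=2/7b
9) 972.018ms=22/7b +88.365ms=2/7b
10) 1060.383ms=24/7b +88.365ms=2/7b
11) 1148.748ms=26/7b +88.365ms=2/7b
Σ=4b of 4 (194bpm 2/4) — PASS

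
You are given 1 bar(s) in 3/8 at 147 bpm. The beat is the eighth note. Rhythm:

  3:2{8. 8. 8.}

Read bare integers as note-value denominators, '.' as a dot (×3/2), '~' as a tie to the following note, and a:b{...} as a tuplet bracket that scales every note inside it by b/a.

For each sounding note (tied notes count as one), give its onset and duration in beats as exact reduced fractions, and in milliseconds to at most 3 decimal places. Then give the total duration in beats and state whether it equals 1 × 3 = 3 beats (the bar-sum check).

1) 0.0ms=0b +408.163ms=1b
2) 408.163ms=1b +408.163ms=1b
3) 816.327ms=2b +408.163ms=1b
Σ=3b of 3 (147bpm 3/8) — PASS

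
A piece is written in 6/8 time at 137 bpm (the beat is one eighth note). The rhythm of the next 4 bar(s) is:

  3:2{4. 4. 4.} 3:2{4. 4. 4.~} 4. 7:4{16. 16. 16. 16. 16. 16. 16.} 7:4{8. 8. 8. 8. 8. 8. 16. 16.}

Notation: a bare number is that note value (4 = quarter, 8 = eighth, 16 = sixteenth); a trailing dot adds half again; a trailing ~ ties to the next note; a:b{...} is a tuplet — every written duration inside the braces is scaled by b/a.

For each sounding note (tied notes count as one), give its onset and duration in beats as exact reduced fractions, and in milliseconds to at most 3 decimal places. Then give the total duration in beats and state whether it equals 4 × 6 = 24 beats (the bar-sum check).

1) 0.0ms=0b +875.912ms=2b
2) 875.912ms=2b +875.912ms=2b
3) 1751.825ms=4b +875.912ms=2b
4) 2627.737ms=6b +875.912ms=2b
5) 3503.65ms=8b +875.912ms=2b
6) 4379.562ms=10b +2189.781ms=5b
7) 6569.343ms=15b +187.696ms=3/7b
8) 6757.039ms=108/7b +187.696ms=3/7b
9) 6944.734ms=111/7b +187.696ms=3/7b
10) 7132.43ms=114/7b +187.696ms=3/7b
11) 7320.125ms=117/7b +187.696ms=3/7b
12) 7507.821ms=120/7b +187.696ms=3/7b
13) 7695.516ms=123/7b +187.696ms=3/7b
14) 7883.212ms=18b +375.391ms=6/7b
15) 8258.603ms=132/7b +375.391ms=6/7b
16) 8633.994ms=138/7b +375.391ms=6/7b
17) 9009.385ms=144/7b +375.391ms=6/7b
18) 9384.776ms=150/7b +375.391ms=6/7b
19) 9760.167ms=156/7b +375.391ms=6/7b
20) 10135.558ms=162/7b +187.696ms=3/7b
21) 10323.253ms=165/7b +187.696ms=3/7b
Σ=24b of 24 (137bpm 6/8) — PASS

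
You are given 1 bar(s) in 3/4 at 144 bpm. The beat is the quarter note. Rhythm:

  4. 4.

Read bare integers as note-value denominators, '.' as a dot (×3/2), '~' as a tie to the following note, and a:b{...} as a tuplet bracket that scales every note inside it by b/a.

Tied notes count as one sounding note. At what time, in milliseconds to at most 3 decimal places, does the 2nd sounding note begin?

note 2 onset = 3/2b = 625.0ms

1. 0.0ms @ 0 + 625.0ms (3/2)
2. 625.0ms @ 3/2 + 625.0ms (3/2)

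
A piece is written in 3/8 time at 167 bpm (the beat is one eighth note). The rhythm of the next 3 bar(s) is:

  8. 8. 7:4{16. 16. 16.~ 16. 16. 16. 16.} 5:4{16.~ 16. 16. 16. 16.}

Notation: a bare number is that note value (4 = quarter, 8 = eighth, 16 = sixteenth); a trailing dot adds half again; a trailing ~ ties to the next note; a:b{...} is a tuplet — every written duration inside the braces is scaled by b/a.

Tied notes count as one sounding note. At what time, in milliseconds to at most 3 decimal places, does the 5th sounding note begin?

1. 0.0ms @ 0 + 538.922ms (3/2)
2. 538.922ms @ 3/2 + 538.922ms (3/2)
3. 1077.844ms @ 3 + 153.978ms (3/7)
4. 1231.822ms @ 24/7 + 153.978ms (3/7)
5. 1385.8ms @ 27/7 + 307.956ms (6/7)
6. 1693.755ms @ 33/7 + 153.978ms (3/7)
7. 1847.733ms @ 36/7 + 153.978ms (3/7)
8. 2001.711ms @ 39/7 + 153.978ms (3/7)
9. 2155.689ms @ 6 + 431.138ms (6/5)
10. 2586.826ms @ 36/5 + 215.569ms (3/5)
11. 2802.395ms @ 39/5 + 215.569ms (3/5)
12. 3017.964ms @ 42/5 + 215.569ms (3/5)

note 5 onset = 27/7b = 1385.8ms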